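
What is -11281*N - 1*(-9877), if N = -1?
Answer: 21158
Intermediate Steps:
-11281*N - 1*(-9877) = -11281*(-1) - 1*(-9877) = 11281 + 9877 = 21158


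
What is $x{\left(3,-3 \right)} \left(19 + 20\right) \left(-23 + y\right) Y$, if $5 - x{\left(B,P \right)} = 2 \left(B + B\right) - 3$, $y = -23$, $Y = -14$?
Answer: $-100464$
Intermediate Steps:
$x{\left(B,P \right)} = 8 - 4 B$ ($x{\left(B,P \right)} = 5 - \left(2 \left(B + B\right) - 3\right) = 5 - \left(2 \cdot 2 B - 3\right) = 5 - \left(4 B - 3\right) = 5 - \left(-3 + 4 B\right) = 8 - 4 B$)
$x{\left(3,-3 \right)} \left(19 + 20\right) \left(-23 + y\right) Y = \left(8 - 12\right) \left(19 + 20\right) \left(-23 - 23\right) \left(-14\right) = \left(8 - 12\right) 39 \left(-46\right) \left(-14\right) = \left(-4\right) \left(-1794\right) \left(-14\right) = 7176 \left(-14\right) = -100464$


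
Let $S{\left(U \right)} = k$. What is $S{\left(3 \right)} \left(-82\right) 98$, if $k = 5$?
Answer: $-40180$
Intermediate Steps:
$S{\left(U \right)} = 5$
$S{\left(3 \right)} \left(-82\right) 98 = 5 \left(-82\right) 98 = \left(-410\right) 98 = -40180$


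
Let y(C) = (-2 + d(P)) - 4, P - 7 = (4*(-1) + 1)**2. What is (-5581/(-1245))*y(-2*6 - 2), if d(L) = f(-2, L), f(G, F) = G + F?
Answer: 44648/1245 ≈ 35.862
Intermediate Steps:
P = 16 (P = 7 + (4*(-1) + 1)**2 = 7 + (-4 + 1)**2 = 7 + (-3)**2 = 7 + 9 = 16)
f(G, F) = F + G
d(L) = -2 + L (d(L) = L - 2 = -2 + L)
y(C) = 8 (y(C) = (-2 + (-2 + 16)) - 4 = (-2 + 14) - 4 = 12 - 4 = 8)
(-5581/(-1245))*y(-2*6 - 2) = -5581/(-1245)*8 = -5581*(-1/1245)*8 = (5581/1245)*8 = 44648/1245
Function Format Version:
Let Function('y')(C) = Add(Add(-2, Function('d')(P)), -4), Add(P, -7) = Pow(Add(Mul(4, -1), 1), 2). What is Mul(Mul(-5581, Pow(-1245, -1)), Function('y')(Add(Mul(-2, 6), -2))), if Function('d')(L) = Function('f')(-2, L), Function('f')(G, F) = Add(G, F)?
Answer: Rational(44648, 1245) ≈ 35.862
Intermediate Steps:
P = 16 (P = Add(7, Pow(Add(Mul(4, -1), 1), 2)) = Add(7, Pow(Add(-4, 1), 2)) = Add(7, Pow(-3, 2)) = Add(7, 9) = 16)
Function('f')(G, F) = Add(F, G)
Function('d')(L) = Add(-2, L) (Function('d')(L) = Add(L, -2) = Add(-2, L))
Function('y')(C) = 8 (Function('y')(C) = Add(Add(-2, Add(-2, 16)), -4) = Add(Add(-2, 14), -4) = Add(12, -4) = 8)
Mul(Mul(-5581, Pow(-1245, -1)), Function('y')(Add(Mul(-2, 6), -2))) = Mul(Mul(-5581, Pow(-1245, -1)), 8) = Mul(Mul(-5581, Rational(-1, 1245)), 8) = Mul(Rational(5581, 1245), 8) = Rational(44648, 1245)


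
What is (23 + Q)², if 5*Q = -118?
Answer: 9/25 ≈ 0.36000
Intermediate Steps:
Q = -118/5 (Q = (⅕)*(-118) = -118/5 ≈ -23.600)
(23 + Q)² = (23 - 118/5)² = (-⅗)² = 9/25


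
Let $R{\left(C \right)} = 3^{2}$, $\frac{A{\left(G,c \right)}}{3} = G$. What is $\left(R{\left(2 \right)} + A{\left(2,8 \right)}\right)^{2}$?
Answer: $225$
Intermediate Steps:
$A{\left(G,c \right)} = 3 G$
$R{\left(C \right)} = 9$
$\left(R{\left(2 \right)} + A{\left(2,8 \right)}\right)^{2} = \left(9 + 3 \cdot 2\right)^{2} = \left(9 + 6\right)^{2} = 15^{2} = 225$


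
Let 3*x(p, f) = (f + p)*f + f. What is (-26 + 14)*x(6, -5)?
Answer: 40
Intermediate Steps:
x(p, f) = f/3 + f*(f + p)/3 (x(p, f) = ((f + p)*f + f)/3 = (f*(f + p) + f)/3 = (f + f*(f + p))/3 = f/3 + f*(f + p)/3)
(-26 + 14)*x(6, -5) = (-26 + 14)*((⅓)*(-5)*(1 - 5 + 6)) = -4*(-5)*2 = -12*(-10/3) = 40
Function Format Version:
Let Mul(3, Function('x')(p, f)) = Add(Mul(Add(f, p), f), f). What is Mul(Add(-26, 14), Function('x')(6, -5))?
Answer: 40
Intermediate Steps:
Function('x')(p, f) = Add(Mul(Rational(1, 3), f), Mul(Rational(1, 3), f, Add(f, p))) (Function('x')(p, f) = Mul(Rational(1, 3), Add(Mul(Add(f, p), f), f)) = Mul(Rational(1, 3), Add(Mul(f, Add(f, p)), f)) = Mul(Rational(1, 3), Add(f, Mul(f, Add(f, p)))) = Add(Mul(Rational(1, 3), f), Mul(Rational(1, 3), f, Add(f, p))))
Mul(Add(-26, 14), Function('x')(6, -5)) = Mul(Add(-26, 14), Mul(Rational(1, 3), -5, Add(1, -5, 6))) = Mul(-12, Mul(Rational(1, 3), -5, 2)) = Mul(-12, Rational(-10, 3)) = 40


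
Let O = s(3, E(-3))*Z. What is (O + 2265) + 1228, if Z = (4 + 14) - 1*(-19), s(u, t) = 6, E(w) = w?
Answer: 3715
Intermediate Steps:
Z = 37 (Z = 18 + 19 = 37)
O = 222 (O = 6*37 = 222)
(O + 2265) + 1228 = (222 + 2265) + 1228 = 2487 + 1228 = 3715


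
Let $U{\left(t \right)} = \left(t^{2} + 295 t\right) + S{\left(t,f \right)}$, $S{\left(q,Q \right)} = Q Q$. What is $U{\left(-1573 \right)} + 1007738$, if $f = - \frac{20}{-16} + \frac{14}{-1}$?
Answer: $\frac{48291113}{16} \approx 3.0182 \cdot 10^{6}$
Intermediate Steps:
$f = - \frac{51}{4}$ ($f = \left(-20\right) \left(- \frac{1}{16}\right) + 14 \left(-1\right) = \frac{5}{4} - 14 = - \frac{51}{4} \approx -12.75$)
$S{\left(q,Q \right)} = Q^{2}$
$U{\left(t \right)} = \frac{2601}{16} + t^{2} + 295 t$ ($U{\left(t \right)} = \left(t^{2} + 295 t\right) + \left(- \frac{51}{4}\right)^{2} = \left(t^{2} + 295 t\right) + \frac{2601}{16} = \frac{2601}{16} + t^{2} + 295 t$)
$U{\left(-1573 \right)} + 1007738 = \left(\frac{2601}{16} + \left(-1573\right)^{2} + 295 \left(-1573\right)\right) + 1007738 = \left(\frac{2601}{16} + 2474329 - 464035\right) + 1007738 = \frac{32167305}{16} + 1007738 = \frac{48291113}{16}$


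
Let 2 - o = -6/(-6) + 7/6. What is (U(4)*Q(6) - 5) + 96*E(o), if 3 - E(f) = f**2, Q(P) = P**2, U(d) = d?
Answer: 1273/3 ≈ 424.33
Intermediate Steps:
o = -1/6 (o = 2 - (-6/(-6) + 7/6) = 2 - (-6*(-1/6) + 7*(1/6)) = 2 - (1 + 7/6) = 2 - 1*13/6 = 2 - 13/6 = -1/6 ≈ -0.16667)
E(f) = 3 - f**2
(U(4)*Q(6) - 5) + 96*E(o) = (4*6**2 - 5) + 96*(3 - (-1/6)**2) = (4*36 - 5) + 96*(3 - 1*1/36) = (144 - 5) + 96*(3 - 1/36) = 139 + 96*(107/36) = 139 + 856/3 = 1273/3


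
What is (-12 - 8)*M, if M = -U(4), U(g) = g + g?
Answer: 160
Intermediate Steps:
U(g) = 2*g
M = -8 (M = -2*4 = -1*8 = -8)
(-12 - 8)*M = (-12 - 8)*(-8) = -20*(-8) = 160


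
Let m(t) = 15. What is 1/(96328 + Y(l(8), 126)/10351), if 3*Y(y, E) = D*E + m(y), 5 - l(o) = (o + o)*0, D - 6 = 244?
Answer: 941/90645603 ≈ 1.0381e-5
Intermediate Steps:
D = 250 (D = 6 + 244 = 250)
l(o) = 5 (l(o) = 5 - (o + o)*0 = 5 - 2*o*0 = 5 - 1*0 = 5 + 0 = 5)
Y(y, E) = 5 + 250*E/3 (Y(y, E) = (250*E + 15)/3 = (15 + 250*E)/3 = 5 + 250*E/3)
1/(96328 + Y(l(8), 126)/10351) = 1/(96328 + (5 + (250/3)*126)/10351) = 1/(96328 + (5 + 10500)*(1/10351)) = 1/(96328 + 10505*(1/10351)) = 1/(96328 + 955/941) = 1/(90645603/941) = 941/90645603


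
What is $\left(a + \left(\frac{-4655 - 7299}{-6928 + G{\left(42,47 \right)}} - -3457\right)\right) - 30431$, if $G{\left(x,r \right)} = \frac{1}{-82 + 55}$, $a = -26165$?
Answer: $- \frac{9939699165}{187057} \approx -53137.0$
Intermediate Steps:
$G{\left(x,r \right)} = - \frac{1}{27}$ ($G{\left(x,r \right)} = \frac{1}{-27} = - \frac{1}{27}$)
$\left(a + \left(\frac{-4655 - 7299}{-6928 + G{\left(42,47 \right)}} - -3457\right)\right) - 30431 = \left(-26165 + \left(\frac{-4655 - 7299}{-6928 - \frac{1}{27}} - -3457\right)\right) - 30431 = \left(-26165 + \left(- \frac{11954}{- \frac{187057}{27}} + 3457\right)\right) - 30431 = \left(-26165 + \left(\left(-11954\right) \left(- \frac{27}{187057}\right) + 3457\right)\right) - 30431 = \left(-26165 + \left(\frac{322758}{187057} + 3457\right)\right) - 30431 = \left(-26165 + \frac{646978807}{187057}\right) - 30431 = - \frac{4247367598}{187057} - 30431 = - \frac{9939699165}{187057}$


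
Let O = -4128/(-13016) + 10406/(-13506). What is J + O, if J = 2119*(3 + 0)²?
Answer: 209530594568/10987131 ≈ 19071.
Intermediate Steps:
O = -4980733/10987131 (O = -4128*(-1/13016) + 10406*(-1/13506) = 516/1627 - 5203/6753 = -4980733/10987131 ≈ -0.45332)
J = 19071 (J = 2119*3² = 2119*9 = 19071)
J + O = 19071 - 4980733/10987131 = 209530594568/10987131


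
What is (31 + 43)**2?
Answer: 5476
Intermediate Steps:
(31 + 43)**2 = 74**2 = 5476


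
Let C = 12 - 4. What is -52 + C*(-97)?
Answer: -828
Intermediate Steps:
C = 8
-52 + C*(-97) = -52 + 8*(-97) = -52 - 776 = -828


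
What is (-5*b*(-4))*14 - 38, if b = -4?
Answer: -1158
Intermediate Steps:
(-5*b*(-4))*14 - 38 = (-5*(-4)*(-4))*14 - 38 = (20*(-4))*14 - 38 = -80*14 - 38 = -1120 - 38 = -1158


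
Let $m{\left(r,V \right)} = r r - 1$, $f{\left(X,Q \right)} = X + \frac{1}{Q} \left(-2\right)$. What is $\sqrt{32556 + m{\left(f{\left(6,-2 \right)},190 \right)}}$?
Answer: $2 \sqrt{8151} \approx 180.57$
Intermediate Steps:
$f{\left(X,Q \right)} = X - \frac{2}{Q}$
$m{\left(r,V \right)} = -1 + r^{2}$ ($m{\left(r,V \right)} = r^{2} - 1 = -1 + r^{2}$)
$\sqrt{32556 + m{\left(f{\left(6,-2 \right)},190 \right)}} = \sqrt{32556 - \left(1 - \left(6 - \frac{2}{-2}\right)^{2}\right)} = \sqrt{32556 - \left(1 - \left(6 - -1\right)^{2}\right)} = \sqrt{32556 - \left(1 - \left(6 + 1\right)^{2}\right)} = \sqrt{32556 - \left(1 - 7^{2}\right)} = \sqrt{32556 + \left(-1 + 49\right)} = \sqrt{32556 + 48} = \sqrt{32604} = 2 \sqrt{8151}$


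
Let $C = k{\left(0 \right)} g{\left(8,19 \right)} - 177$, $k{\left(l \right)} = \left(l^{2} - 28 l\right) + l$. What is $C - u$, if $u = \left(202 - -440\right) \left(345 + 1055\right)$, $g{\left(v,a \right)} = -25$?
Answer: $-898977$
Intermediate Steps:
$k{\left(l \right)} = l^{2} - 27 l$
$u = 898800$ ($u = \left(202 + 440\right) 1400 = 642 \cdot 1400 = 898800$)
$C = -177$ ($C = 0 \left(-27 + 0\right) \left(-25\right) - 177 = 0 \left(-27\right) \left(-25\right) - 177 = 0 \left(-25\right) - 177 = 0 - 177 = -177$)
$C - u = -177 - 898800 = -898977$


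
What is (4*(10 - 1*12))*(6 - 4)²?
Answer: -32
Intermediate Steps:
(4*(10 - 1*12))*(6 - 4)² = (4*(10 - 12))*2² = (4*(-2))*4 = -8*4 = -32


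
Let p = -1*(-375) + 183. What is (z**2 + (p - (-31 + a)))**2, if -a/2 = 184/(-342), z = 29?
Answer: 59704967716/29241 ≈ 2.0418e+6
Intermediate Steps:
a = 184/171 (a = -368/(-342) = -368*(-1)/342 = -2*(-92/171) = 184/171 ≈ 1.0760)
p = 558 (p = 375 + 183 = 558)
(z**2 + (p - (-31 + a)))**2 = (29**2 + (558 - (-31 + 184/171)))**2 = (841 + (558 - 1*(-5117/171)))**2 = (841 + (558 + 5117/171))**2 = (841 + 100535/171)**2 = (244346/171)**2 = 59704967716/29241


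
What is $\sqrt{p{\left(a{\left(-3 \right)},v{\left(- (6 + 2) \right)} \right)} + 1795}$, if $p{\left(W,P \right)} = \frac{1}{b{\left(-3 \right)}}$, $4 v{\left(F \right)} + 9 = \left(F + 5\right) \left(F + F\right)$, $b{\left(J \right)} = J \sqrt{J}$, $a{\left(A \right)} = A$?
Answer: $\frac{\sqrt{16155 + i \sqrt{3}}}{3} \approx 42.367 + 0.0022712 i$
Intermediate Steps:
$b{\left(J \right)} = J^{\frac{3}{2}}$
$v{\left(F \right)} = - \frac{9}{4} + \frac{F \left(5 + F\right)}{2}$ ($v{\left(F \right)} = - \frac{9}{4} + \frac{\left(F + 5\right) \left(F + F\right)}{4} = - \frac{9}{4} + \frac{\left(5 + F\right) 2 F}{4} = - \frac{9}{4} + \frac{2 F \left(5 + F\right)}{4} = - \frac{9}{4} + \frac{F \left(5 + F\right)}{2}$)
$p{\left(W,P \right)} = \frac{i \sqrt{3}}{9}$ ($p{\left(W,P \right)} = \frac{1}{\left(-3\right)^{\frac{3}{2}}} = \frac{1}{\left(-3\right) i \sqrt{3}} = \frac{i \sqrt{3}}{9}$)
$\sqrt{p{\left(a{\left(-3 \right)},v{\left(- (6 + 2) \right)} \right)} + 1795} = \sqrt{\frac{i \sqrt{3}}{9} + 1795} = \sqrt{1795 + \frac{i \sqrt{3}}{9}}$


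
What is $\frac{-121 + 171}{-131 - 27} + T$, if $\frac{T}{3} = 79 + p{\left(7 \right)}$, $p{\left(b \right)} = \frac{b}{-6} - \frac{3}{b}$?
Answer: $\frac{256479}{1106} \approx 231.9$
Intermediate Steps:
$p{\left(b \right)} = - \frac{3}{b} - \frac{b}{6}$ ($p{\left(b \right)} = b \left(- \frac{1}{6}\right) - \frac{3}{b} = - \frac{b}{6} - \frac{3}{b} = - \frac{3}{b} - \frac{b}{6}$)
$T = \frac{3251}{14}$ ($T = 3 \left(79 - \left(\frac{7}{6} + \frac{3}{7}\right)\right) = 3 \left(79 - \frac{67}{42}\right) = 3 \cdot \frac{3251}{42} = \frac{3251}{14} \approx 232.21$)
$\frac{-121 + 171}{-131 - 27} + T = \frac{-121 + 171}{-131 - 27} + \frac{3251}{14} = \frac{50}{-158} + \frac{3251}{14} = 50 \left(- \frac{1}{158}\right) + \frac{3251}{14} = - \frac{25}{79} + \frac{3251}{14} = \frac{256479}{1106}$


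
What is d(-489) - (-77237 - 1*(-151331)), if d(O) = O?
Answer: -74583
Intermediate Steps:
d(-489) - (-77237 - 1*(-151331)) = -489 - (-77237 - 1*(-151331)) = -489 - (-77237 + 151331) = -489 - 1*74094 = -489 - 74094 = -74583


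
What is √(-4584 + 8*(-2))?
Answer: 10*I*√46 ≈ 67.823*I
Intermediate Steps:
√(-4584 + 8*(-2)) = √(-4584 - 16) = √(-4600) = 10*I*√46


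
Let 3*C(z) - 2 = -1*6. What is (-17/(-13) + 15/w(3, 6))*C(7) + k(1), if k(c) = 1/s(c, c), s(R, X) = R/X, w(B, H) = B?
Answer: -289/39 ≈ -7.4103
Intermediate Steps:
C(z) = -4/3 (C(z) = ⅔ + (-1*6)/3 = ⅔ + (⅓)*(-6) = ⅔ - 2 = -4/3)
k(c) = 1 (k(c) = 1/(c/c) = 1/1 = 1)
(-17/(-13) + 15/w(3, 6))*C(7) + k(1) = (-17/(-13) + 15/3)*(-4/3) + 1 = (-17*(-1/13) + 15*(⅓))*(-4/3) + 1 = (17/13 + 5)*(-4/3) + 1 = (82/13)*(-4/3) + 1 = -328/39 + 1 = -289/39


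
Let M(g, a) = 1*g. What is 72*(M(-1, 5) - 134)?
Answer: -9720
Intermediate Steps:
M(g, a) = g
72*(M(-1, 5) - 134) = 72*(-1 - 134) = 72*(-135) = -9720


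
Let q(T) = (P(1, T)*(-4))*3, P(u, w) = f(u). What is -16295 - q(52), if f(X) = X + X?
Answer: -16271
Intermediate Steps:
f(X) = 2*X
P(u, w) = 2*u
q(T) = -24 (q(T) = ((2*1)*(-4))*3 = (2*(-4))*3 = -8*3 = -24)
-16295 - q(52) = -16295 - 1*(-24) = -16295 + 24 = -16271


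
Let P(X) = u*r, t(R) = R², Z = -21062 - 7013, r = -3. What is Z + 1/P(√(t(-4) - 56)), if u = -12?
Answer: -1010699/36 ≈ -28075.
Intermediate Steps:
Z = -28075
P(X) = 36 (P(X) = -12*(-3) = 36)
Z + 1/P(√(t(-4) - 56)) = -28075 + 1/36 = -1010699/36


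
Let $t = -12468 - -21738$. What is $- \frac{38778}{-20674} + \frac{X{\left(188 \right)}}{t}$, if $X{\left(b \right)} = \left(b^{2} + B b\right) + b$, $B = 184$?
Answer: $\frac{452303909}{47911995} \approx 9.4403$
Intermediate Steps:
$X{\left(b \right)} = b^{2} + 185 b$ ($X{\left(b \right)} = \left(b^{2} + 184 b\right) + b = b^{2} + 185 b$)
$t = 9270$ ($t = -12468 + 21738 = 9270$)
$- \frac{38778}{-20674} + \frac{X{\left(188 \right)}}{t} = - \frac{38778}{-20674} + \frac{188 \left(185 + 188\right)}{9270} = \left(-38778\right) \left(- \frac{1}{20674}\right) + 188 \cdot 373 \cdot \frac{1}{9270} = \frac{19389}{10337} + 70124 \cdot \frac{1}{9270} = \frac{19389}{10337} + \frac{35062}{4635} = \frac{452303909}{47911995}$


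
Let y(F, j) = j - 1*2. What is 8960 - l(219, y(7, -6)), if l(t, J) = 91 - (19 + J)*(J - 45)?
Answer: 8286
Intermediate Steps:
y(F, j) = -2 + j (y(F, j) = j - 2 = -2 + j)
l(t, J) = 91 - (-45 + J)*(19 + J) (l(t, J) = 91 - (19 + J)*(-45 + J) = 91 - (-45 + J)*(19 + J))
8960 - l(219, y(7, -6)) = 8960 - (946 - (-2 - 6)² + 26*(-2 - 6)) = 8960 - (946 - 1*(-8)² + 26*(-8)) = 8960 - (946 - 1*64 - 208) = 8960 - (946 - 64 - 208) = 8960 - 1*674 = 8960 - 674 = 8286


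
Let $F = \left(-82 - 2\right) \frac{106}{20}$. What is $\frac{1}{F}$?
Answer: $- \frac{5}{2226} \approx -0.0022462$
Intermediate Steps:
$F = - \frac{2226}{5}$ ($F = - 84 \cdot 106 \cdot \frac{1}{20} = \left(-84\right) \frac{53}{10} = - \frac{2226}{5} \approx -445.2$)
$\frac{1}{F} = \frac{1}{- \frac{2226}{5}} = - \frac{5}{2226}$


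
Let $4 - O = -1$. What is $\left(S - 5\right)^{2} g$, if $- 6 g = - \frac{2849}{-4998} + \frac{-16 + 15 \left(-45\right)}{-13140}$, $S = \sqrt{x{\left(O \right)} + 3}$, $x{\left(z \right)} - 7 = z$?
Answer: $- \frac{973559}{234549} + \frac{973559 \sqrt{15}}{938196} \approx -0.1318$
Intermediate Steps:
$O = 5$ ($O = 4 - -1 = 4 + 1 = 5$)
$x{\left(z \right)} = 7 + z$
$S = \sqrt{15}$ ($S = \sqrt{\left(7 + 5\right) + 3} = \sqrt{12 + 3} = \sqrt{15} \approx 3.873$)
$g = - \frac{973559}{9381960}$ ($g = - \frac{- \frac{2849}{-4998} + \frac{-16 + 15 \left(-45\right)}{-13140}}{6} = - \frac{\left(-2849\right) \left(- \frac{1}{4998}\right) + \left(-16 - 675\right) \left(- \frac{1}{13140}\right)}{6} = - \frac{\frac{407}{714} - - \frac{691}{13140}}{6} = - \frac{\frac{407}{714} + \frac{691}{13140}}{6} = \left(- \frac{1}{6}\right) \frac{973559}{1563660} = - \frac{973559}{9381960} \approx -0.10377$)
$\left(S - 5\right)^{2} g = \left(\sqrt{15} - 5\right)^{2} \left(- \frac{973559}{9381960}\right) = \left(-5 + \sqrt{15}\right)^{2} \left(- \frac{973559}{9381960}\right) = - \frac{973559 \left(-5 + \sqrt{15}\right)^{2}}{9381960}$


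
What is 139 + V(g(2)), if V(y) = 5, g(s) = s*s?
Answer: 144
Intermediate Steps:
g(s) = s²
139 + V(g(2)) = 139 + 5 = 144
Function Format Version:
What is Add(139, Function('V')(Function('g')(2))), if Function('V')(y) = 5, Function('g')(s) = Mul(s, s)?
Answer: 144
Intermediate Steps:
Function('g')(s) = Pow(s, 2)
Add(139, Function('V')(Function('g')(2))) = Add(139, 5) = 144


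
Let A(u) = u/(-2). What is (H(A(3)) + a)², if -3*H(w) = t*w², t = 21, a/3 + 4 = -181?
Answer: 5212089/16 ≈ 3.2576e+5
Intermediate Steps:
a = -555 (a = -12 + 3*(-181) = -12 - 543 = -555)
A(u) = -u/2 (A(u) = u*(-½) = -u/2)
H(w) = -7*w²
(H(A(3)) + a)² = (-7*(-½*3)² - 555)² = (-7*(-3/2)² - 555)² = (-7*9/4 - 555)² = (-63/4 - 555)² = (-2283/4)² = 5212089/16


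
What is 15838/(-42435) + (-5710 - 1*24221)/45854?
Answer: -1996357637/1945814490 ≈ -1.0260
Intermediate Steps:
15838/(-42435) + (-5710 - 1*24221)/45854 = 15838*(-1/42435) + (-5710 - 24221)*(1/45854) = -15838/42435 - 29931*1/45854 = -15838/42435 - 29931/45854 = -1996357637/1945814490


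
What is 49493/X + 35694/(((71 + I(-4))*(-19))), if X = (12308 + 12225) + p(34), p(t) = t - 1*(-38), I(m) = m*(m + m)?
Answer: -41125951/2534315 ≈ -16.228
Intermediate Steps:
I(m) = 2*m**2 (I(m) = m*(2*m) = 2*m**2)
p(t) = 38 + t (p(t) = t + 38 = 38 + t)
X = 24605 (X = (12308 + 12225) + (38 + 34) = 24533 + 72 = 24605)
49493/X + 35694/(((71 + I(-4))*(-19))) = 49493/24605 + 35694/(((71 + 2*(-4)**2)*(-19))) = 49493*(1/24605) + 35694/(((71 + 2*16)*(-19))) = 49493/24605 + 35694/(((71 + 32)*(-19))) = 49493/24605 + 35694/((103*(-19))) = 49493/24605 + 35694/(-1957) = 49493/24605 + 35694*(-1/1957) = 49493/24605 - 35694/1957 = -41125951/2534315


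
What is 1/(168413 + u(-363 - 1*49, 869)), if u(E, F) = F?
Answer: 1/169282 ≈ 5.9073e-6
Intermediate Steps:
1/(168413 + u(-363 - 1*49, 869)) = 1/(168413 + 869) = 1/169282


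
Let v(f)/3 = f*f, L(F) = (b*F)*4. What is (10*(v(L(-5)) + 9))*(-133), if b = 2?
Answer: -6395970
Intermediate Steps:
L(F) = 8*F (L(F) = (2*F)*4 = 8*F)
v(f) = 3*f² (v(f) = 3*(f*f) = 3*f²)
(10*(v(L(-5)) + 9))*(-133) = (10*(3*(8*(-5))² + 9))*(-133) = (10*(3*(-40)² + 9))*(-133) = (10*(3*1600 + 9))*(-133) = (10*(4800 + 9))*(-133) = (10*4809)*(-133) = 48090*(-133) = -6395970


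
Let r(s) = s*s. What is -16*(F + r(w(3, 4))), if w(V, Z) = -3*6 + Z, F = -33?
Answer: -2608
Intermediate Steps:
w(V, Z) = -18 + Z
r(s) = s²
-16*(F + r(w(3, 4))) = -16*(-33 + (-18 + 4)²) = -16*(-33 + (-14)²) = -16*(-33 + 196) = -16*163 = -2608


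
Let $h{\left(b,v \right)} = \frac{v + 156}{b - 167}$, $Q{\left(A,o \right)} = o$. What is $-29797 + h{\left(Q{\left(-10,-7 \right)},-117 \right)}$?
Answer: $- \frac{1728239}{58} \approx -29797.0$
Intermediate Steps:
$h{\left(b,v \right)} = \frac{156 + v}{-167 + b}$
$-29797 + h{\left(Q{\left(-10,-7 \right)},-117 \right)} = -29797 + \frac{156 - 117}{-167 - 7} = -29797 + \frac{1}{-174} \cdot 39 = -29797 - \frac{13}{58} = - \frac{1728239}{58}$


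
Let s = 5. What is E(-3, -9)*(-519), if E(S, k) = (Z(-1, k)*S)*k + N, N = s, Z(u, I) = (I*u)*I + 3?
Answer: 1090419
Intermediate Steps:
Z(u, I) = 3 + u*I**2 (Z(u, I) = u*I**2 + 3 = 3 + u*I**2)
N = 5
E(S, k) = 5 + S*k*(3 - k**2) (E(S, k) = ((3 - k**2)*S)*k + 5 = (S*(3 - k**2))*k + 5 = S*k*(3 - k**2) + 5 = 5 + S*k*(3 - k**2))
E(-3, -9)*(-519) = (5 - 1*(-3)*(-9)*(-3 + (-9)**2))*(-519) = (5 - 1*(-3)*(-9)*(-3 + 81))*(-519) = (5 - 1*(-3)*(-9)*78)*(-519) = (5 - 2106)*(-519) = -2101*(-519) = 1090419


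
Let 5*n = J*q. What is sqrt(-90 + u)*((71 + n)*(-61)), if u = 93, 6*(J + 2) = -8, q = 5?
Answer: -12383*sqrt(3)/3 ≈ -7149.3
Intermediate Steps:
J = -10/3 (J = -2 + (1/6)*(-8) = -2 - 4/3 = -10/3 ≈ -3.3333)
n = -10/3 (n = (-10/3*5)/5 = (1/5)*(-50/3) = -10/3 ≈ -3.3333)
sqrt(-90 + u)*((71 + n)*(-61)) = sqrt(-90 + 93)*((71 - 10/3)*(-61)) = sqrt(3)*((203/3)*(-61)) = sqrt(3)*(-12383/3) = -12383*sqrt(3)/3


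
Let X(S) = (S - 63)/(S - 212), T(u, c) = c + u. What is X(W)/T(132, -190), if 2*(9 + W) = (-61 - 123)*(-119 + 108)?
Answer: -470/22939 ≈ -0.020489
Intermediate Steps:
W = 1003 (W = -9 + ((-61 - 123)*(-119 + 108))/2 = -9 + (-184*(-11))/2 = -9 + (½)*2024 = -9 + 1012 = 1003)
X(S) = (-63 + S)/(-212 + S)
X(W)/T(132, -190) = ((-63 + 1003)/(-212 + 1003))/(-190 + 132) = (940/791)/(-58) = ((1/791)*940)*(-1/58) = (940/791)*(-1/58) = -470/22939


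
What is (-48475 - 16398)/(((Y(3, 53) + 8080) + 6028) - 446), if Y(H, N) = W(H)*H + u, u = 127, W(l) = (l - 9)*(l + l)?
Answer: -64873/13681 ≈ -4.7418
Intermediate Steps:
W(l) = 2*l*(-9 + l) (W(l) = (-9 + l)*(2*l) = 2*l*(-9 + l))
Y(H, N) = 127 + 2*H²*(-9 + H) (Y(H, N) = (2*H*(-9 + H))*H + 127 = 2*H²*(-9 + H) + 127 = 127 + 2*H²*(-9 + H))
(-48475 - 16398)/(((Y(3, 53) + 8080) + 6028) - 446) = (-48475 - 16398)/((((127 + 2*3²*(-9 + 3)) + 8080) + 6028) - 446) = -64873/((((127 + 2*9*(-6)) + 8080) + 6028) - 446) = -64873/((((127 - 108) + 8080) + 6028) - 446) = -64873/(((19 + 8080) + 6028) - 446) = -64873/((8099 + 6028) - 446) = -64873/(14127 - 446) = -64873/13681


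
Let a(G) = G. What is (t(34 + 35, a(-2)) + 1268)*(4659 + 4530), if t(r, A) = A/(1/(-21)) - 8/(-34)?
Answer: 204675786/17 ≈ 1.2040e+7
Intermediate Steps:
t(r, A) = 4/17 - 21*A (t(r, A) = A/(-1/21) - 8*(-1/34) = A*(-21) + 4/17 = -21*A + 4/17 = 4/17 - 21*A)
(t(34 + 35, a(-2)) + 1268)*(4659 + 4530) = ((4/17 - 21*(-2)) + 1268)*(4659 + 4530) = ((4/17 + 42) + 1268)*9189 = (718/17 + 1268)*9189 = (22274/17)*9189 = 204675786/17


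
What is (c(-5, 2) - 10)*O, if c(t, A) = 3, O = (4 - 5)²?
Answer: -7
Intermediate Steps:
O = 1 (O = (-1)² = 1)
(c(-5, 2) - 10)*O = (3 - 10)*1 = -7*1 = -7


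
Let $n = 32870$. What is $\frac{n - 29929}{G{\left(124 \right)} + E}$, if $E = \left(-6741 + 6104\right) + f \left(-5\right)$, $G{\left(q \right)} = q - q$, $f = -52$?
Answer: $- \frac{2941}{377} \approx -7.8011$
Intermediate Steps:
$G{\left(q \right)} = 0$
$E = -377$ ($E = \left(-6741 + 6104\right) - -260 = -637 + 260 = -377$)
$\frac{n - 29929}{G{\left(124 \right)} + E} = \frac{32870 - 29929}{0 - 377} = \frac{32870 - 29929}{-377} = \left(32870 - 29929\right) \left(- \frac{1}{377}\right) = 2941 \left(- \frac{1}{377}\right) = - \frac{2941}{377}$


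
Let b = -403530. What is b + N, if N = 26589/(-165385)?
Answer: -66737835639/165385 ≈ -4.0353e+5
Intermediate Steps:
N = -26589/165385 (N = 26589*(-1/165385) = -26589/165385 ≈ -0.16077)
b + N = -403530 - 26589/165385 = -66737835639/165385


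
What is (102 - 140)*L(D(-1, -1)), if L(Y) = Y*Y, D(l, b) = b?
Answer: -38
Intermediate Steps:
L(Y) = Y**2
(102 - 140)*L(D(-1, -1)) = (102 - 140)*(-1)**2 = -38*1 = -38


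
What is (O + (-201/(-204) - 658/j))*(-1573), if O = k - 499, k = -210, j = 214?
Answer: 8138524251/7276 ≈ 1.1185e+6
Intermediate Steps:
O = -709 (O = -210 - 499 = -709)
(O + (-201/(-204) - 658/j))*(-1573) = (-709 + (-201/(-204) - 658/214))*(-1573) = (-709 + (-201*(-1/204) - 658*1/214))*(-1573) = (-709 + (67/68 - 329/107))*(-1573) = (-709 - 15203/7276)*(-1573) = -5173887/7276*(-1573) = 8138524251/7276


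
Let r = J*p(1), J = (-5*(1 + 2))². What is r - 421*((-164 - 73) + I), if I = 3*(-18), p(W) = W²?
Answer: 122736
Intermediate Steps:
I = -54
J = 225 (J = (-5*3)² = (-15)² = 225)
r = 225 (r = 225*1² = 225*1 = 225)
r - 421*((-164 - 73) + I) = 225 - 421*((-164 - 73) - 54) = 225 - 421*(-237 - 54) = 225 - 421*(-291) = 225 + 122511 = 122736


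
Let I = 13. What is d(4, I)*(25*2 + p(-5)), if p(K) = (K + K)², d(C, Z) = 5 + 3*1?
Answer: 1200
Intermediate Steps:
d(C, Z) = 8 (d(C, Z) = 5 + 3 = 8)
p(K) = 4*K² (p(K) = (2*K)² = 4*K²)
d(4, I)*(25*2 + p(-5)) = 8*(25*2 + 4*(-5)²) = 8*(50 + 4*25) = 8*(50 + 100) = 8*150 = 1200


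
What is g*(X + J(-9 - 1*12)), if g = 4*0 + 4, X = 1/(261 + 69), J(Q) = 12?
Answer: 7922/165 ≈ 48.012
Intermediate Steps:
X = 1/330 ≈ 0.0030303
g = 4 (g = 0 + 4 = 4)
g*(X + J(-9 - 1*12)) = 4*(1/330 + 12) = 4*(3961/330) = 7922/165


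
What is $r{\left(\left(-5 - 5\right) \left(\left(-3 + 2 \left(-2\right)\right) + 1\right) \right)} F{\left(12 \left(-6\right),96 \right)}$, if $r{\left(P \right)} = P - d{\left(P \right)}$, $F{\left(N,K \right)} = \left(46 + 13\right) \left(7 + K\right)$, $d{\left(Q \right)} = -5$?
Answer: $395005$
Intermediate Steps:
$F{\left(N,K \right)} = 413 + 59 K$ ($F{\left(N,K \right)} = 59 \left(7 + K\right) = 413 + 59 K$)
$r{\left(P \right)} = 5 + P$ ($r{\left(P \right)} = P - -5 = P + 5 = 5 + P$)
$r{\left(\left(-5 - 5\right) \left(\left(-3 + 2 \left(-2\right)\right) + 1\right) \right)} F{\left(12 \left(-6\right),96 \right)} = \left(5 + \left(-5 - 5\right) \left(\left(-3 + 2 \left(-2\right)\right) + 1\right)\right) \left(413 + 59 \cdot 96\right) = \left(5 - 10 \left(\left(-3 - 4\right) + 1\right)\right) \left(413 + 5664\right) = \left(5 - 10 \left(-7 + 1\right)\right) 6077 = \left(5 - -60\right) 6077 = \left(5 + 60\right) 6077 = 65 \cdot 6077 = 395005$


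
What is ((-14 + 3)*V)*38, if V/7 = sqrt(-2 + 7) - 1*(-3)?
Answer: -8778 - 2926*sqrt(5) ≈ -15321.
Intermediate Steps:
V = 21 + 7*sqrt(5) (V = 7*(sqrt(-2 + 7) - 1*(-3)) = 7*(sqrt(5) + 3) = 7*(3 + sqrt(5)) = 21 + 7*sqrt(5) ≈ 36.652)
((-14 + 3)*V)*38 = ((-14 + 3)*(21 + 7*sqrt(5)))*38 = -11*(21 + 7*sqrt(5))*38 = (-231 - 77*sqrt(5))*38 = -8778 - 2926*sqrt(5)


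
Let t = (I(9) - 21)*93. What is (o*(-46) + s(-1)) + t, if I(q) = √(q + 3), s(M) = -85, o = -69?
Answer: 1136 + 186*√3 ≈ 1458.2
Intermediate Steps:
I(q) = √(3 + q)
t = -1953 + 186*√3 (t = (√(3 + 9) - 21)*93 = (√12 - 21)*93 = (2*√3 - 21)*93 = (-21 + 2*√3)*93 = -1953 + 186*√3 ≈ -1630.8)
(o*(-46) + s(-1)) + t = (-69*(-46) - 85) + (-1953 + 186*√3) = (3174 - 85) + (-1953 + 186*√3) = 3089 + (-1953 + 186*√3) = 1136 + 186*√3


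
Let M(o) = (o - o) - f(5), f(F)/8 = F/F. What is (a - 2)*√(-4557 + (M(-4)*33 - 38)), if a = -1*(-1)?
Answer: -I*√4859 ≈ -69.707*I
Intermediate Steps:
a = 1
f(F) = 8 (f(F) = 8*(F/F) = 8*1 = 8)
M(o) = -8 (M(o) = (o - o) - 1*8 = 0 - 8 = -8)
(a - 2)*√(-4557 + (M(-4)*33 - 38)) = (1 - 2)*√(-4557 + (-8*33 - 38)) = -√(-4557 + (-264 - 38)) = -√(-4557 - 302) = -√(-4859) = -I*√4859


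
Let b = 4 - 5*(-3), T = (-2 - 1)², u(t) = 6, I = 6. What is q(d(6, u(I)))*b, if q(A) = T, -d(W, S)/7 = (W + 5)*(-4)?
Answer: 171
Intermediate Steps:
d(W, S) = 140 + 28*W (d(W, S) = -7*(W + 5)*(-4) = -7*(5 + W)*(-4) = -7*(-20 - 4*W) = 140 + 28*W)
T = 9 (T = (-3)² = 9)
q(A) = 9
b = 19 (b = 4 + 15 = 19)
q(d(6, u(I)))*b = 9*19 = 171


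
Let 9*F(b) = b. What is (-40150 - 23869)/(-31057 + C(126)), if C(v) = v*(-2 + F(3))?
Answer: 64019/31267 ≈ 2.0475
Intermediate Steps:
F(b) = b/9
C(v) = -5*v/3 (C(v) = v*(-2 + (⅑)*3) = v*(-2 + ⅓) = v*(-5/3) = -5*v/3)
(-40150 - 23869)/(-31057 + C(126)) = (-40150 - 23869)/(-31057 - 5/3*126) = -64019/(-31057 - 210) = -64019/(-31267) = -64019*(-1/31267) = 64019/31267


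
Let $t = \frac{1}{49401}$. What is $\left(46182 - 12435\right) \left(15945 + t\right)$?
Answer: $\frac{8860825443554}{16467} \approx 5.381 \cdot 10^{8}$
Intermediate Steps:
$t = \frac{1}{49401} \approx 2.0242 \cdot 10^{-5}$
$\left(46182 - 12435\right) \left(15945 + t\right) = \left(46182 - 12435\right) \left(15945 + \frac{1}{49401}\right) = 33747 \cdot \frac{787698946}{49401} = \frac{8860825443554}{16467}$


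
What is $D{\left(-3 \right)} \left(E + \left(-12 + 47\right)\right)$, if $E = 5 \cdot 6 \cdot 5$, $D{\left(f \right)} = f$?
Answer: $-555$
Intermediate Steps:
$E = 150$ ($E = 30 \cdot 5 = 150$)
$D{\left(-3 \right)} \left(E + \left(-12 + 47\right)\right) = - 3 \left(150 + \left(-12 + 47\right)\right) = - 3 \left(150 + 35\right) = \left(-3\right) 185 = -555$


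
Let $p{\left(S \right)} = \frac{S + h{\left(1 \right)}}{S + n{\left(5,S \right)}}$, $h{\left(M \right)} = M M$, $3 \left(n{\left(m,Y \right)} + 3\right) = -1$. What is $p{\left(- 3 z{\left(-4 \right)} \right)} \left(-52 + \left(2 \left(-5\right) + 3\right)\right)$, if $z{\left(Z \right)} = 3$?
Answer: $- \frac{1416}{37} \approx -38.27$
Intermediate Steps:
$n{\left(m,Y \right)} = - \frac{10}{3}$ ($n{\left(m,Y \right)} = -3 + \frac{1}{3} \left(-1\right) = -3 - \frac{1}{3} = - \frac{10}{3}$)
$h{\left(M \right)} = M^{2}$
$p{\left(S \right)} = \frac{1 + S}{- \frac{10}{3} + S}$ ($p{\left(S \right)} = \frac{S + 1^{2}}{S - \frac{10}{3}} = \frac{S + 1}{- \frac{10}{3} + S} = \frac{1 + S}{- \frac{10}{3} + S}$)
$p{\left(- 3 z{\left(-4 \right)} \right)} \left(-52 + \left(2 \left(-5\right) + 3\right)\right) = \frac{3 \left(1 - 9\right)}{-10 + 3 \left(\left(-3\right) 3\right)} \left(-52 + \left(2 \left(-5\right) + 3\right)\right) = \frac{3 \left(1 - 9\right)}{-10 + 3 \left(-9\right)} \left(-52 + \left(-10 + 3\right)\right) = 3 \frac{1}{-10 - 27} \left(-8\right) \left(-52 - 7\right) = 3 \frac{1}{-37} \left(-8\right) \left(-59\right) = 3 \left(- \frac{1}{37}\right) \left(-8\right) \left(-59\right) = \frac{24}{37} \left(-59\right) = - \frac{1416}{37}$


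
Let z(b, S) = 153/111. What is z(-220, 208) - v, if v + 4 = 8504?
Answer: -314449/37 ≈ -8498.6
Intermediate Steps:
z(b, S) = 51/37 (z(b, S) = 153*(1/111) = 51/37)
v = 8500 (v = -4 + 8504 = 8500)
z(-220, 208) - v = 51/37 - 1*8500 = 51/37 - 8500 = -314449/37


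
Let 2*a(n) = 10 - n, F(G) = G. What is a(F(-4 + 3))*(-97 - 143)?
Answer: -1320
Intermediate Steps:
a(n) = 5 - n/2 (a(n) = (10 - n)/2 = 5 - n/2)
a(F(-4 + 3))*(-97 - 143) = (5 - (-4 + 3)/2)*(-97 - 143) = (5 - ½*(-1))*(-240) = (5 + ½)*(-240) = (11/2)*(-240) = -1320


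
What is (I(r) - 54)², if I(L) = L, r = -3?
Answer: 3249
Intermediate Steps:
(I(r) - 54)² = (-3 - 54)² = (-57)² = 3249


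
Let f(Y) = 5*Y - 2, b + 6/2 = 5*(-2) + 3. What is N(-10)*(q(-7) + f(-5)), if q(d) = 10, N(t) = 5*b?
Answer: 850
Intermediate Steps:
b = -10 (b = -3 + (5*(-2) + 3) = -3 + (-10 + 3) = -3 - 7 = -10)
f(Y) = -2 + 5*Y
N(t) = -50 (N(t) = 5*(-10) = -50)
N(-10)*(q(-7) + f(-5)) = -50*(10 + (-2 + 5*(-5))) = -50*(10 + (-2 - 25)) = -50*(10 - 27) = -50*(-17) = 850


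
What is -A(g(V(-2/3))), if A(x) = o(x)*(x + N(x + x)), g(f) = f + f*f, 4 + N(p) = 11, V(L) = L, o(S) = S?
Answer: 122/81 ≈ 1.5062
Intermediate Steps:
N(p) = 7 (N(p) = -4 + 11 = 7)
g(f) = f + f²
A(x) = x*(7 + x) (A(x) = x*(x + 7) = x*(7 + x))
-A(g(V(-2/3))) = -(-2/3)*(1 - 2/3)*(7 + (-2/3)*(1 - 2/3)) = -(-2*⅓)*(1 - 2*⅓)*(7 + (-2*⅓)*(1 - 2*⅓)) = -(-2*(1 - ⅔)/3)*(7 - 2*(1 - ⅔)/3) = -(-⅔*⅓)*(7 - ⅔*⅓) = -(-2)*(7 - 2/9)/9 = -(-2)*61/(9*9) = -1*(-122/81) = 122/81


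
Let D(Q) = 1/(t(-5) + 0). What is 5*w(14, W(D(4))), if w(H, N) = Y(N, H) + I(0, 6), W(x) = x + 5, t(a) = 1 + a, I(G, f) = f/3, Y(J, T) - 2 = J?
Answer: 175/4 ≈ 43.750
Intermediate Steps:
Y(J, T) = 2 + J
I(G, f) = f/3 (I(G, f) = f*(⅓) = f/3)
D(Q) = -¼ (D(Q) = 1/((1 - 5) + 0) = 1/(-4 + 0) = 1/(-4) = -¼)
W(x) = 5 + x
w(H, N) = 4 + N (w(H, N) = (2 + N) + (⅓)*6 = (2 + N) + 2 = 4 + N)
5*w(14, W(D(4))) = 5*(4 + (5 - ¼)) = 5*(4 + 19/4) = 5*(35/4) = 175/4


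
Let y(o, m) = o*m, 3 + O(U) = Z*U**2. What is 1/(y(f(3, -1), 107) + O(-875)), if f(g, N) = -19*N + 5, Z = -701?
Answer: -1/536700560 ≈ -1.8632e-9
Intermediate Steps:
O(U) = -3 - 701*U**2
f(g, N) = 5 - 19*N
y(o, m) = m*o
1/(y(f(3, -1), 107) + O(-875)) = 1/(107*(5 - 19*(-1)) + (-3 - 701*(-875)**2)) = 1/(107*(5 + 19) + (-3 - 701*765625)) = 1/(107*24 + (-3 - 536703125)) = 1/(2568 - 536703128) = 1/(-536700560) = -1/536700560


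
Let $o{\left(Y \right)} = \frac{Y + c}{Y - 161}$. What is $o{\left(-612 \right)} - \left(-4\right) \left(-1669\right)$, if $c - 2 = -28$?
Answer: $- \frac{5159910}{773} \approx -6675.2$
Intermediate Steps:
$c = -26$ ($c = 2 - 28 = -26$)
$o{\left(Y \right)} = \frac{-26 + Y}{-161 + Y}$ ($o{\left(Y \right)} = \frac{Y - 26}{Y - 161} = \frac{-26 + Y}{-161 + Y}$)
$o{\left(-612 \right)} - \left(-4\right) \left(-1669\right) = \frac{-26 - 612}{-161 - 612} - \left(-4\right) \left(-1669\right) = \frac{1}{-773} \left(-638\right) - 6676 = \left(- \frac{1}{773}\right) \left(-638\right) - 6676 = \frac{638}{773} - 6676 = - \frac{5159910}{773}$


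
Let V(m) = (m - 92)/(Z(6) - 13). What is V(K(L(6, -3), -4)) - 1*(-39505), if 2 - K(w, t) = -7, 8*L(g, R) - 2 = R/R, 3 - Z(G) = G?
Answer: 632163/16 ≈ 39510.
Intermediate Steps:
Z(G) = 3 - G
L(g, R) = 3/8 (L(g, R) = ¼ + (R/R)/8 = ¼ + (⅛)*1 = ¼ + ⅛ = 3/8)
K(w, t) = 9 (K(w, t) = 2 - 1*(-7) = 2 + 7 = 9)
V(m) = 23/4 - m/16 (V(m) = (m - 92)/((3 - 1*6) - 13) = (-92 + m)/((3 - 6) - 13) = (-92 + m)/(-3 - 13) = (-92 + m)/(-16) = (-92 + m)*(-1/16) = 23/4 - m/16)
V(K(L(6, -3), -4)) - 1*(-39505) = (23/4 - 1/16*9) - 1*(-39505) = (23/4 - 9/16) + 39505 = 83/16 + 39505 = 632163/16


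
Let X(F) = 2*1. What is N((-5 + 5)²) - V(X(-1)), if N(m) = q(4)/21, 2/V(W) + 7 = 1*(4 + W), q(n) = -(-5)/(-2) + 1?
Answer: 27/14 ≈ 1.9286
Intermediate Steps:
X(F) = 2
q(n) = -3/2 (q(n) = -(-5)*(-1)/2 + 1 = -5*½ + 1 = -5/2 + 1 = -3/2)
V(W) = 2/(-3 + W) (V(W) = 2/(-7 + 1*(4 + W)) = 2/(-7 + (4 + W)) = 2/(-3 + W))
N(m) = -1/14 (N(m) = -3/2/21 = -3/2*1/21 = -1/14)
N((-5 + 5)²) - V(X(-1)) = -1/14 - 2/(-3 + 2) = -1/14 - 2/(-1) = -1/14 - 2*(-1) = -1/14 - 1*(-2) = -1/14 + 2 = 27/14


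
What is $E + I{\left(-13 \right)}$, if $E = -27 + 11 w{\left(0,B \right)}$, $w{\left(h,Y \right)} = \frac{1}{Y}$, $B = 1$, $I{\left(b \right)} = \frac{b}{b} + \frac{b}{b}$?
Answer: $-14$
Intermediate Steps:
$I{\left(b \right)} = 2$ ($I{\left(b \right)} = 1 + 1 = 2$)
$E = -16$ ($E = -27 + \frac{11}{1} = -27 + 11 \cdot 1 = -27 + 11 = -16$)
$E + I{\left(-13 \right)} = -16 + 2 = -14$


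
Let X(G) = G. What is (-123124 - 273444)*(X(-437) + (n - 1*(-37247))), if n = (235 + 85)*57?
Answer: -21831068400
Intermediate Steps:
n = 18240 (n = 320*57 = 18240)
(-123124 - 273444)*(X(-437) + (n - 1*(-37247))) = (-123124 - 273444)*(-437 + (18240 - 1*(-37247))) = -396568*(-437 + (18240 + 37247)) = -396568*(-437 + 55487) = -396568*55050 = -21831068400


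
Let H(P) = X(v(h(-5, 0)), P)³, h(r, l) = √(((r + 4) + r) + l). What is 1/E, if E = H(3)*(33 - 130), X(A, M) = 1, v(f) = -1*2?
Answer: -1/97 ≈ -0.010309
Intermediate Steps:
h(r, l) = √(4 + l + 2*r) (h(r, l) = √(((4 + r) + r) + l) = √((4 + 2*r) + l) = √(4 + l + 2*r))
v(f) = -2
H(P) = 1 (H(P) = 1³ = 1)
E = -97 (E = 1*(33 - 130) = 1*(-97) = -97)
1/E = 1/(-97) = -1/97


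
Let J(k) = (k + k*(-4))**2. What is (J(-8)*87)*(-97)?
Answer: -4860864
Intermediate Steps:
J(k) = 9*k**2 (J(k) = (k - 4*k)**2 = (-3*k)**2 = 9*k**2)
(J(-8)*87)*(-97) = ((9*(-8)**2)*87)*(-97) = ((9*64)*87)*(-97) = (576*87)*(-97) = 50112*(-97) = -4860864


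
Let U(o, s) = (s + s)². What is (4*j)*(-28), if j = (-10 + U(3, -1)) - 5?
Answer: 1232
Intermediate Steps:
U(o, s) = 4*s² (U(o, s) = (2*s)² = 4*s²)
j = -11 (j = (-10 + 4*(-1)²) - 5 = (-10 + 4*1) - 5 = (-10 + 4) - 5 = -6 - 5 = -11)
(4*j)*(-28) = (4*(-11))*(-28) = -44*(-28) = 1232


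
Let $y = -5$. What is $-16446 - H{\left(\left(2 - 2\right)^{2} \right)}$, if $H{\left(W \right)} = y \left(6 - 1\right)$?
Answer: $-16421$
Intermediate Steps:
$H{\left(W \right)} = -25$ ($H{\left(W \right)} = - 5 \left(6 - 1\right) = \left(-5\right) 5 = -25$)
$-16446 - H{\left(\left(2 - 2\right)^{2} \right)} = -16446 - -25 = -16446 + 25 = -16421$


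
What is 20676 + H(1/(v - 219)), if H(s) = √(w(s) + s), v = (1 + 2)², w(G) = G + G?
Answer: 20676 + I*√70/70 ≈ 20676.0 + 0.11952*I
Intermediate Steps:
w(G) = 2*G
v = 9 (v = 3² = 9)
H(s) = √3*√s (H(s) = √(2*s + s) = √(3*s) = √3*√s)
20676 + H(1/(v - 219)) = 20676 + √3*√(1/(9 - 219)) = 20676 + √3*√(1/(-210)) = 20676 + √3*√(-1/210) = 20676 + √3*(I*√210/210) = 20676 + I*√70/70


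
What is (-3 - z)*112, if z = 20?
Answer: -2576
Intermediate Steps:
(-3 - z)*112 = (-3 - 1*20)*112 = (-3 - 20)*112 = -23*112 = -2576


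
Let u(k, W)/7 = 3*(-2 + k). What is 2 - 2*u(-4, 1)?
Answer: 254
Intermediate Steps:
u(k, W) = -42 + 21*k (u(k, W) = 7*(3*(-2 + k)) = 7*(-6 + 3*k) = -42 + 21*k)
2 - 2*u(-4, 1) = 2 - 2*(-42 + 21*(-4)) = 2 - 2*(-42 - 84) = 2 - 2*(-126) = 2 + 252 = 254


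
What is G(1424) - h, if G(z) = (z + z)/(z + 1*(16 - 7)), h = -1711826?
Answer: 2453049506/1433 ≈ 1.7118e+6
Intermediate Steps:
G(z) = 2*z/(9 + z) (G(z) = (2*z)/(z + 1*9) = (2*z)/(z + 9) = (2*z)/(9 + z) = 2*z/(9 + z))
G(1424) - h = 2*1424/(9 + 1424) - 1*(-1711826) = 2*1424/1433 + 1711826 = 2*1424*(1/1433) + 1711826 = 2848/1433 + 1711826 = 2453049506/1433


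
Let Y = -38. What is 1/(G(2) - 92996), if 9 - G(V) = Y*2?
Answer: -1/92911 ≈ -1.0763e-5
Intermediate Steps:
G(V) = 85 (G(V) = 9 - (-38)*2 = 9 - 1*(-76) = 9 + 76 = 85)
1/(G(2) - 92996) = 1/(85 - 92996) = 1/(-92911) = -1/92911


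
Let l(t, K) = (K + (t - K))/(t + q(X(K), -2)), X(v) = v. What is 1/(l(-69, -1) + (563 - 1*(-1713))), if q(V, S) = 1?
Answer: 68/154837 ≈ 0.00043917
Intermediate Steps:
l(t, K) = t/(1 + t) (l(t, K) = (K + (t - K))/(t + 1) = t/(1 + t))
1/(l(-69, -1) + (563 - 1*(-1713))) = 1/(-69/(1 - 69) + (563 - 1*(-1713))) = 1/(-69/(-68) + (563 + 1713)) = 1/(-69*(-1/68) + 2276) = 1/(69/68 + 2276) = 1/(154837/68) = 68/154837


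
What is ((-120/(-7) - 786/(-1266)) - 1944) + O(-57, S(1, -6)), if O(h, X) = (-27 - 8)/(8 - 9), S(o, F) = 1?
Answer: -2793356/1477 ≈ -1891.2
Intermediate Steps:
O(h, X) = 35 (O(h, X) = -35/(-1) = -35*(-1) = 35)
((-120/(-7) - 786/(-1266)) - 1944) + O(-57, S(1, -6)) = ((-120/(-7) - 786/(-1266)) - 1944) + 35 = ((-120*(-⅐) - 786*(-1/1266)) - 1944) + 35 = ((120/7 + 131/211) - 1944) + 35 = (26237/1477 - 1944) + 35 = -2845051/1477 + 35 = -2793356/1477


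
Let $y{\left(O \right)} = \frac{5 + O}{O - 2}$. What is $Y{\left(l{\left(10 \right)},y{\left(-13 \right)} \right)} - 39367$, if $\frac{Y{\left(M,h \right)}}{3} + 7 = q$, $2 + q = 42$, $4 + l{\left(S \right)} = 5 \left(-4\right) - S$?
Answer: $-39268$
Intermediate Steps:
$l{\left(S \right)} = -24 - S$ ($l{\left(S \right)} = -4 - \left(20 + S\right) = -24 - S$)
$q = 40$ ($q = -2 + 42 = 40$)
$y{\left(O \right)} = \frac{5 + O}{-2 + O}$
$Y{\left(M,h \right)} = 99$ ($Y{\left(M,h \right)} = -21 + 3 \cdot 40 = -21 + 120 = 99$)
$Y{\left(l{\left(10 \right)},y{\left(-13 \right)} \right)} - 39367 = 99 - 39367 = -39268$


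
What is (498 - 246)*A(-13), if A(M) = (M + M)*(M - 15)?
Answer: 183456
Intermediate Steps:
A(M) = 2*M*(-15 + M) (A(M) = (2*M)*(-15 + M) = 2*M*(-15 + M))
(498 - 246)*A(-13) = (498 - 246)*(2*(-13)*(-15 - 13)) = 252*(2*(-13)*(-28)) = 252*728 = 183456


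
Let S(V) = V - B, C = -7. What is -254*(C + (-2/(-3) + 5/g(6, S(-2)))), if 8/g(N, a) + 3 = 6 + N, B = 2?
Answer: 2159/12 ≈ 179.92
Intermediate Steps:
S(V) = -2 + V (S(V) = V - 1*2 = V - 2 = -2 + V)
g(N, a) = 8/(3 + N) (g(N, a) = 8/(-3 + (6 + N)) = 8/(3 + N))
-254*(C + (-2/(-3) + 5/g(6, S(-2)))) = -254*(-7 + (-2/(-3) + 5/((8/(3 + 6))))) = -254*(-7 + (-2*(-⅓) + 5/((8/9)))) = -254*(-7 + (⅔ + 5/((8*(⅑))))) = -254*(-7 + (⅔ + 5/(8/9))) = -254*(-7 + (⅔ + 5*(9/8))) = -254*(-7 + (⅔ + 45/8)) = -254*(-7 + 151/24) = -254*(-17/24) = 2159/12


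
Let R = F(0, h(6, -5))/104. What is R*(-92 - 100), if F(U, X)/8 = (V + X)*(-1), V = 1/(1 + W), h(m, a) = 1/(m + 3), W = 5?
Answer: 160/39 ≈ 4.1026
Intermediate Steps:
h(m, a) = 1/(3 + m)
V = ⅙ (V = 1/(1 + 5) = 1/6 = ⅙ ≈ 0.16667)
F(U, X) = -4/3 - 8*X (F(U, X) = 8*((⅙ + X)*(-1)) = 8*(-⅙ - X) = -4/3 - 8*X)
R = -5/234 (R = (-4/3 - 8/(3 + 6))/104 = (-4/3 - 8/9)*(1/104) = -20/9*1/104 = -5/234 ≈ -0.021368)
R*(-92 - 100) = -5*(-92 - 100)/234 = -5/234*(-192) = 160/39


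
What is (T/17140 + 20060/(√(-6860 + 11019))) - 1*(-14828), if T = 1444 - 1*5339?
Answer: 50829605/3428 + 20060*√4159/4159 ≈ 15139.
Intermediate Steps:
T = -3895 (T = 1444 - 5339 = -3895)
(T/17140 + 20060/(√(-6860 + 11019))) - 1*(-14828) = (-3895/17140 + 20060/(√(-6860 + 11019))) - 1*(-14828) = (-3895*1/17140 + 20060/(√4159)) + 14828 = (-779/3428 + 20060*(√4159/4159)) + 14828 = (-779/3428 + 20060*√4159/4159) + 14828 = 50829605/3428 + 20060*√4159/4159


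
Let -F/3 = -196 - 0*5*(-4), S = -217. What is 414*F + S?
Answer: 243215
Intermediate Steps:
F = 588 (F = -3*(-196 - 0*5*(-4)) = -3*(-196 - 0*(-4)) = -3*(-196 - 1*0) = -3*(-196 + 0) = -3*(-196) = 588)
414*F + S = 414*588 - 217 = 243432 - 217 = 243215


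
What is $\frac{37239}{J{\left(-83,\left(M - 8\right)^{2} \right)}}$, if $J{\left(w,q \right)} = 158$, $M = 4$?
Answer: $\frac{37239}{158} \approx 235.69$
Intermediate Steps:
$\frac{37239}{J{\left(-83,\left(M - 8\right)^{2} \right)}} = \frac{37239}{158}$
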